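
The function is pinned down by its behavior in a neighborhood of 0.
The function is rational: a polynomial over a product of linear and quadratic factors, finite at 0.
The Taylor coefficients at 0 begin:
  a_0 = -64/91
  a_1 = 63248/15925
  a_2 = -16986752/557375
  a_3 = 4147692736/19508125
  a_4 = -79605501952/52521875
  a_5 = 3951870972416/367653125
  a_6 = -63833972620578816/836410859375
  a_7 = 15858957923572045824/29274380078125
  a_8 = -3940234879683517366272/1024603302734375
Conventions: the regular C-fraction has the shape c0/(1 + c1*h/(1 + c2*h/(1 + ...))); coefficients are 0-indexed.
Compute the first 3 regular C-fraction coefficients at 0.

Taylor coefficients (read off): a_0 = -64/91, a_1 = 63248/15925, a_2 = -16986752/557375.
c0 = a_0 = -64/91. Peel one level at a time: if S = 1 + c*h/S' with S'(0) = 1, then c is the h-coefficient of S and S' = c*h/(S - 1).
S_1 = c0/f = 1 + (3953/700)*h + (-801033/70000)*h^2 + ...; c1 = 3953/700.
S_2 = c1*h/(S_1 - 1) = 1 + (801033/395300)*h + ...; c2 = 801033/395300.

The regular C-fraction coefficients are [-64/91, 3953/700, 801033/395300].


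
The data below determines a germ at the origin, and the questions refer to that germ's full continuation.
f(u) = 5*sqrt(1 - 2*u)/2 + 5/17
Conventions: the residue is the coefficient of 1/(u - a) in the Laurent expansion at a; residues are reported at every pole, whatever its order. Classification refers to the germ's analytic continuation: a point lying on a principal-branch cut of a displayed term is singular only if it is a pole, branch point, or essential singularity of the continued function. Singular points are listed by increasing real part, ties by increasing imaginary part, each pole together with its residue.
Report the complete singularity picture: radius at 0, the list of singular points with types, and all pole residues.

Radius of convergence at 0: 1/2.
At 1/2: an algebraic (square-root) branch point.

Branch term (5/2)*sqrt(1 - u/(1/2)): its argument vanishes at u = 1/2, a square-root branch point, modulus 1/2.
The radius of convergence is the smallest modulus among the singular points: 1/2.


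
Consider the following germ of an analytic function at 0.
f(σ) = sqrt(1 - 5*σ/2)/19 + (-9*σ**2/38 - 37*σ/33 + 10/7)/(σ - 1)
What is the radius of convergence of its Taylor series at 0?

The radius of convergence is 2/5.

Denominator factor (σ - 1): pole of order 1 at 1, modulus 1.
Branch term (1/19)*sqrt(1 - σ/(2/5)): its argument vanishes at σ = 2/5, a square-root branch point, modulus 2/5.
The radius of convergence is the smallest modulus among the singular points: 2/5.


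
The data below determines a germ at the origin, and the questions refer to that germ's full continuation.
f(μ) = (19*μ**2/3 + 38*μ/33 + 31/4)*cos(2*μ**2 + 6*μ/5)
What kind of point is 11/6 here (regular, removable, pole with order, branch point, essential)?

The point is a regular point.

There is no denominator, hence no pole anywhere.
The factor cos(2*μ**2 + 6*μ/5) is entire.
So the germ continues analytically to 11/6.


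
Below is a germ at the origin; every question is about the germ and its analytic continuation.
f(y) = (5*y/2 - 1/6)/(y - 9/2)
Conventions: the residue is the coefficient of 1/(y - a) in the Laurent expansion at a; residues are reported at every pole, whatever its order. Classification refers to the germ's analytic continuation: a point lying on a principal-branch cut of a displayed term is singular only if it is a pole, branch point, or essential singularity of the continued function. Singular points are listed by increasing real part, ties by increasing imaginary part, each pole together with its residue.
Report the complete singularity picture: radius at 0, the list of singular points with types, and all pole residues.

Denominator factor (y - 9/2): pole of order 1 at 9/2, modulus 9/2.
The radius of convergence is the smallest modulus among the singular points: 9/2.
At the order-1 pole 9/2 set g(y) = (y - (9/2))*f(y) = 5*y/2 - 1/6.
Simple pole: residue = g(a) at a = 9/2, which is 133/12.

Radius of convergence at 0: 9/2.
At 9/2: a pole of order 1; residue 133/12.


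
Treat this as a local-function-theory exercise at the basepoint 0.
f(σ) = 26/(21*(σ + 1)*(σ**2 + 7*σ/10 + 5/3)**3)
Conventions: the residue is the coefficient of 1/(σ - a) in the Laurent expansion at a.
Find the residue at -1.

At the order-1 pole -1 set g(σ) = (σ - (-1))*f(σ) = 26/(21*(σ**2 + 7*σ/10 + 5/3)**3).
Simple pole: residue = g(a) at a = -1, which is 234000/1437653.

The residue is 234000/1437653.


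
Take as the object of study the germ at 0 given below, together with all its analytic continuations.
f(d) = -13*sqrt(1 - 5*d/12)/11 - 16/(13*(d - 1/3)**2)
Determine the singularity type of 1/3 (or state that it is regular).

The denominator factor d - 1/3 vanishes at 1/3 and appears to the power 2; the numerator there equals -16/13, nonzero, and no other factor vanishes.
The branch terms are analytic at this point.
Hence a pole whose order is the multiplicity, 2.

The point is a pole of order 2.


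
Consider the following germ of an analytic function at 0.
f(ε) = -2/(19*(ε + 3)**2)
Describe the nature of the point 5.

Denominator factors: ε + 3 = 8 at ε = 5 — none vanishes.
So the germ continues analytically to 5.

The point is a regular point.


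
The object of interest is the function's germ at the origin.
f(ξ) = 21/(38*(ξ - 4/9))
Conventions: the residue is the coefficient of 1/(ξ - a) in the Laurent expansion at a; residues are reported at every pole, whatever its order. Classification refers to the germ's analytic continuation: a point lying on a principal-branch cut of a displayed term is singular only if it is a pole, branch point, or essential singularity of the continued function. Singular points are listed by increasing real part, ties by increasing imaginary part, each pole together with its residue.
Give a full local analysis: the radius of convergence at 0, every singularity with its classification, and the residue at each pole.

Radius of convergence at 0: 4/9.
At 4/9: a pole of order 1; residue 21/38.

Denominator factor (ξ - 4/9): pole of order 1 at 4/9, modulus 4/9.
The radius of convergence is the smallest modulus among the singular points: 4/9.
At the order-1 pole 4/9 set g(ξ) = (ξ - (4/9))*f(ξ) = 21/38.
Simple pole: residue = g(a) at a = 4/9, which is 21/38.


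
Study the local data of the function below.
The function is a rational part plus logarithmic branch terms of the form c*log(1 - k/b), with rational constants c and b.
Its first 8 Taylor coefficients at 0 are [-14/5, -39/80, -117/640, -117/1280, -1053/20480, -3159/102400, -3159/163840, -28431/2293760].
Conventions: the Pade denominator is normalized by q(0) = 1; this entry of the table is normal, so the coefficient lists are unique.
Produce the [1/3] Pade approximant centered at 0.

Taylor coefficients needed (read off): a_0 = -14/5, a_1 = -39/80, a_2 = -117/640, a_3 = -117/1280, a_4 = -1053/20480.
Write the denominator as Q(k) = 1 + q1*k + q2*k^2 + q3*k^3. Requiring Q*f - P = O(k^5) with deg P <= 1 kills the coefficients of k^2..k^4 in Q*f:
  k^2: a_2 + q1*a_1 + q2*a_0 = 0, i.e. -117/640 + (-39/80)*q1 + (-14/5)*q2 = 0.
  k^3: a_3 + q1*a_2 + q2*a_1 + q3*a_0 = 0, i.e. -117/1280 + (-117/640)*q1 + (-39/80)*q2 + (-14/5)*q3 = 0.
  k^4: a_4 + q1*a_3 + q2*a_2 + q3*a_1 = 0, i.e. -1053/20480 + (-117/1280)*q1 + (-117/640)*q2 + (-39/80)*q3 = 0.
Solving this linear system: q1 = -7989/11672, q2 = 5031/93376, q3 = 1989/747008.
The numerator is Q*f truncated at degree 1: P0 = a_0 = -14/5; P1 = a_1 + q1*a_0 = 166791/116720.

The Pade approximant has numerator coefficients [-14/5, 166791/116720]; denominator coefficients [1, -7989/11672, 5031/93376, 1989/747008].


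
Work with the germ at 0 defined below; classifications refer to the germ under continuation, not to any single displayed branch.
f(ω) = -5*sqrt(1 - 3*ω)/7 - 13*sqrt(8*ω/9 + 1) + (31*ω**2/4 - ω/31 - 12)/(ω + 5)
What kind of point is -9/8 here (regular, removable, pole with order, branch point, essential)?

The point is an algebraic (square-root) branch point.

The term (-13)*sqrt(1 - ω/(-9/8)) has argument 1 - -9/8/(-9/8) = 0 at -9/8: a square-root (algebraic, two-sheeted) branch point; the remaining terms are analytic or single-valued there.


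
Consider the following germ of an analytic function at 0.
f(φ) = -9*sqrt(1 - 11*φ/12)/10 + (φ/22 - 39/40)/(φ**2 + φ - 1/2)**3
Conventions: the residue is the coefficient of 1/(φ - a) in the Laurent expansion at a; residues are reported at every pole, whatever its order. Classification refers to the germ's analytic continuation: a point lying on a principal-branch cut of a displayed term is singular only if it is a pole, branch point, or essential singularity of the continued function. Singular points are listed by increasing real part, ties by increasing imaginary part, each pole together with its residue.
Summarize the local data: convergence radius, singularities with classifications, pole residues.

Denominator factor (φ**2 + φ - 1/2)^3: discriminant 3, real irrational roots -1/2 + (1/2)*sqrt(3) and -1/2 - (1/2)*sqrt(3); poles of order 3, moduli -1/2 + (1/2)*sqrt(3) and 1/2 + (1/2)*sqrt(3).
Branch term (-9/10)*sqrt(1 - φ/(12/11)): its argument vanishes at φ = 12/11, a square-root branch point, modulus 12/11.
The radius of convergence is the smallest modulus among the singular points: -1/2 + (1/2)*sqrt(3).
The branch term is analytic at -1/2 - (1/2)*sqrt(3) and contributes nothing to the residue; only the rational part matters.
The factor φ**2 + φ - 1/2 splits as (φ - a)(φ - a') with a = -1/2 - (1/2)*sqrt(3), a' = -1/2 + (1/2)*sqrt(3). At the order-3 pole a set g(φ) = (φ - a)^3*(rational part) = [φ/22 - 39/40] / (φ - a')^3.
Order-3 pole: residue = g''(a)/2; g''(-1/2 - (1/2)*sqrt(3)) = (439/990)*sqrt(3), so the residue is (439/1980)*sqrt(3).
The branch term is analytic at -1/2 + (1/2)*sqrt(3) and contributes nothing to the residue; only the rational part matters.
The factor φ**2 + φ - 1/2 splits as (φ - a)(φ - a') with a = -1/2 + (1/2)*sqrt(3), a' = -1/2 - (1/2)*sqrt(3). At the order-3 pole a set g(φ) = (φ - a)^3*(rational part) = [φ/22 - 39/40] / (φ - a')^3.
Order-3 pole: residue = g''(a)/2; g''(-1/2 + (1/2)*sqrt(3)) = -(439/990)*sqrt(3), so the residue is -(439/1980)*sqrt(3).
List the singular points by increasing real part (a conjugate pair: the negative imaginary part first).

Radius of convergence at 0: -1/2 + (1/2)*sqrt(3).
At -1/2 - (1/2)*sqrt(3): a pole of order 3; residue (439/1980)*sqrt(3).
At -1/2 + (1/2)*sqrt(3): a pole of order 3; residue -(439/1980)*sqrt(3).
At 12/11: an algebraic (square-root) branch point.


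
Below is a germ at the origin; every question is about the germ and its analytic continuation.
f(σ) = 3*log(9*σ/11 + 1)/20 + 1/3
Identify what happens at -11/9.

The term (3/20)*log(1 - σ/(-11/9)) has argument 1 - -11/9/(-11/9) = 0 at -11/9: a logarithmic (infinitely-sheeted) branch point; the remaining terms are analytic or single-valued there.

The point is a logarithmic branch point.


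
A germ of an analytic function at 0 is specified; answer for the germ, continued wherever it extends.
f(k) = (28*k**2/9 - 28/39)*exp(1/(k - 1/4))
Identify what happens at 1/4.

The exponent 1/(k - (1/4)) has a pole at 1/4, so exp(1/(k - (1/4))) takes every nonzero value near it: an essential singularity (not a pole of any order).

The point is an essential singularity.


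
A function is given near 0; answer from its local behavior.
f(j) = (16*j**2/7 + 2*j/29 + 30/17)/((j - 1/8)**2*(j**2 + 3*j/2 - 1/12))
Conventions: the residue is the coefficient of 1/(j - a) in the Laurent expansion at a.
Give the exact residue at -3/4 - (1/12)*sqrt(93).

The residue is 196494528/1825579 - (640938176/56592949)*sqrt(93).


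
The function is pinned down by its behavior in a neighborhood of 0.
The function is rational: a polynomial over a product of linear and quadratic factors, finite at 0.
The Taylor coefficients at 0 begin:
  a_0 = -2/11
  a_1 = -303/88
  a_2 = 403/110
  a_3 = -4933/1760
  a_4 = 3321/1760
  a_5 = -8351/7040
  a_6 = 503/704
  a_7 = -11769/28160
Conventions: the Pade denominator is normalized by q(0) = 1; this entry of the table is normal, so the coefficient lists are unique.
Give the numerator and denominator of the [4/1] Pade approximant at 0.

Taylor coefficients needed (read off): a_0 = -2/11, a_1 = -303/88, a_2 = 403/110, a_3 = -4933/1760, a_4 = 3321/1760, a_5 = -8351/7040.
Write the denominator as Q(k) = 1 + q1*k. Requiring Q*f - P = O(k^6) with deg P <= 4 kills the coefficients of k^5..k^5 in Q*f:
  k^5: a_5 + q1*a_4 = 0, i.e. -8351/7040 + (3321/1760)*q1 = 0.
Solving this linear system: q1 = 8351/13284.
The numerator is Q*f truncated at degree 4: P0 = a_0 = -2/11; P1 = a_1 + q1*a_0 = -1039667/292248; P2 = a_2 + q1*a_1 = 2920681/1948320; P3 = a_3 + q1*a_2 = -2920681/5844960; P4 = a_4 + q1*a_3 = 2920681/23379840.

The Pade approximant has numerator coefficients [-2/11, -1039667/292248, 2920681/1948320, -2920681/5844960, 2920681/23379840]; denominator coefficients [1, 8351/13284].


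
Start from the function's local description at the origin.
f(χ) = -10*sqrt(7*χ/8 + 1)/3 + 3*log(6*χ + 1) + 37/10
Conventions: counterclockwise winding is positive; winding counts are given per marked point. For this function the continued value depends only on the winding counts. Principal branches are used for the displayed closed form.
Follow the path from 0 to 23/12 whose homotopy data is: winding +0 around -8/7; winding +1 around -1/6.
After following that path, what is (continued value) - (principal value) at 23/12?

Continued minus principal equals (6)*pi*i.

The rational part is single-valued and drops out of the difference; each branch term changes only by its own monodromy.
(-10/3)*sqrt(1 - χ/(-8/7)): winding +0 is even, the square root returns to the same sheet, contribution 0.
(3)*log(1 - χ/(-1/6)): each positive loop around -1/6 adds 2*pi*i to the log, so winding +1 contributes (3)*(1)*2*pi*i = (6)*pi*i.
Summing the contributions at χ = 23/12 gives (6)*pi*i.


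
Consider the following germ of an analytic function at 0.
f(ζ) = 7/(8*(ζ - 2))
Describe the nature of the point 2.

The point is a pole of order 1.

The denominator factor ζ - 2 vanishes at 2 and appears to the power 1; the numerator there equals 7/8, nonzero, and no other factor vanishes.
Hence a pole whose order is the multiplicity, 1.


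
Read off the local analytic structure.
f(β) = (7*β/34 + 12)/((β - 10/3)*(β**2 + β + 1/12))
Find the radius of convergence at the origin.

The radius of convergence is 1/2 - (1/6)*sqrt(6).

Denominator factor (β**2 + β + 1/12): discriminant 2/3, real irrational roots -1/2 + (1/6)*sqrt(6) and -1/2 - (1/6)*sqrt(6); poles of order 1, moduli 1/2 - (1/6)*sqrt(6) and 1/2 + (1/6)*sqrt(6).
Denominator factor (β - 10/3): pole of order 1 at 10/3, modulus 10/3.
The radius of convergence is the smallest modulus among the singular points: 1/2 - (1/6)*sqrt(6).


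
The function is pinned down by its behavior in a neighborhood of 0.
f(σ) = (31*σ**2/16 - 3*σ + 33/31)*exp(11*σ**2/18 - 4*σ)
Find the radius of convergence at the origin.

The radius of convergence is infinite.

The factor exp(11*σ**2/18 - 4*σ) is entire and contributes no finite singular point.
The polynomial part has no poles.
No finite singular points: the Taylor series at 0 converges everywhere.


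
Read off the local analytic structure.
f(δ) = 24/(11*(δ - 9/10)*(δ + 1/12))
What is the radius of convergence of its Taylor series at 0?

The radius of convergence is 1/12.

Denominator factor (δ - 9/10): pole of order 1 at 9/10, modulus 9/10.
Denominator factor (δ + 1/12): pole of order 1 at -1/12, modulus 1/12.
The radius of convergence is the smallest modulus among the singular points: 1/12.


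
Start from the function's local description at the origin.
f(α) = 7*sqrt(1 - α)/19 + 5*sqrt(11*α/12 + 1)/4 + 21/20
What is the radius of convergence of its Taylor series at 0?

The radius of convergence is 1.

Branch term (7/19)*sqrt(1 - α/(1)): its argument vanishes at α = 1, a square-root branch point, modulus 1.
Branch term (5/4)*sqrt(1 - α/(-12/11)): its argument vanishes at α = -12/11, a square-root branch point, modulus 12/11.
The radius of convergence is the smallest modulus among the singular points: 1.


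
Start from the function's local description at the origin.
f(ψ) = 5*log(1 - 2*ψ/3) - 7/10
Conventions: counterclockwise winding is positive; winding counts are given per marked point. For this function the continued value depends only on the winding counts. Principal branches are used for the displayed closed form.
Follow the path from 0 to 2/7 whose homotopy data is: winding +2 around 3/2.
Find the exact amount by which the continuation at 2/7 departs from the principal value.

The rational part is single-valued and drops out of the difference; each branch term changes only by its own monodromy.
(5)*log(1 - ψ/(3/2)): each positive loop around 3/2 adds 2*pi*i to the log, so winding +2 contributes (5)*(2)*2*pi*i = (20)*pi*i.
Summing the contributions at ψ = 2/7 gives (20)*pi*i.

Continued minus principal equals (20)*pi*i.


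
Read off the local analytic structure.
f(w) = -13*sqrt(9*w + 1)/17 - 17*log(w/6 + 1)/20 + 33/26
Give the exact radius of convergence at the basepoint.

The radius of convergence is 1/9.

Branch term (-17/20)*log(1 - w/(-6)): its argument vanishes at w = -6, a logarithmic branch point, modulus 6.
Branch term (-13/17)*sqrt(1 - w/(-1/9)): its argument vanishes at w = -1/9, a square-root branch point, modulus 1/9.
The radius of convergence is the smallest modulus among the singular points: 1/9.


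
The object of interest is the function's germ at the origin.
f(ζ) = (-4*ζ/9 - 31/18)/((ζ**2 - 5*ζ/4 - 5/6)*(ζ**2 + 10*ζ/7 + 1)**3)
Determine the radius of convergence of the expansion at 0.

Denominator factor (ζ**2 + 10*ζ/7 + 1)^3: discriminant -96/49, complex-conjugate roots (-5/7) + ((2/7)*sqrt(6))*i and (-5/7) - ((2/7)*sqrt(6))*i; poles of order 3, moduli 1 and 1.
Denominator factor (ζ**2 - 5*ζ/4 - 5/6): discriminant 235/48, real irrational roots 5/8 + (1/24)*sqrt(705) and 5/8 - (1/24)*sqrt(705); poles of order 1, moduli 5/8 + (1/24)*sqrt(705) and -5/8 + (1/24)*sqrt(705).
The radius of convergence is the smallest modulus among the singular points: -5/8 + (1/24)*sqrt(705).

The radius of convergence is -5/8 + (1/24)*sqrt(705).


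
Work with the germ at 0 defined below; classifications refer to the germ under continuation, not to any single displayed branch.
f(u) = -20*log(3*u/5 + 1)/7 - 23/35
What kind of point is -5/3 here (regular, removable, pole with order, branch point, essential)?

The term (-20/7)*log(1 - u/(-5/3)) has argument 1 - -5/3/(-5/3) = 0 at -5/3: a logarithmic (infinitely-sheeted) branch point; the remaining terms are analytic or single-valued there.

The point is a logarithmic branch point.


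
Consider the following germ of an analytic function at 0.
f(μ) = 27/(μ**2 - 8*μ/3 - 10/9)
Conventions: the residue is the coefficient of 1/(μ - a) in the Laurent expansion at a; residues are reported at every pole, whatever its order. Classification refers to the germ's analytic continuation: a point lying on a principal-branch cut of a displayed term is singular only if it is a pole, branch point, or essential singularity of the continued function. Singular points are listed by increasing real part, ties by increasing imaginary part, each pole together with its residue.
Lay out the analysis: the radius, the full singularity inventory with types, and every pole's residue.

Denominator factor (μ**2 - 8*μ/3 - 10/9): discriminant 104/9, real irrational roots 4/3 + (1/3)*sqrt(26) and 4/3 - (1/3)*sqrt(26); poles of order 1, moduli 4/3 + (1/3)*sqrt(26) and -4/3 + (1/3)*sqrt(26).
The radius of convergence is the smallest modulus among the singular points: -4/3 + (1/3)*sqrt(26).
The factor μ**2 - 8*μ/3 - 10/9 splits as (μ - a)(μ - a') with a = 4/3 - (1/3)*sqrt(26), a' = 4/3 + (1/3)*sqrt(26). At the order-1 pole a set g(μ) = (μ - a)*f(μ) = [27] / (μ - a').
Simple pole: residue = g(a) at a = 4/3 - (1/3)*sqrt(26), which is -(81/52)*sqrt(26).
The factor μ**2 - 8*μ/3 - 10/9 splits as (μ - a)(μ - a') with a = 4/3 + (1/3)*sqrt(26), a' = 4/3 - (1/3)*sqrt(26). At the order-1 pole a set g(μ) = (μ - a)*f(μ) = [27] / (μ - a').
Simple pole: residue = g(a) at a = 4/3 + (1/3)*sqrt(26), which is (81/52)*sqrt(26).
List the singular points by increasing real part (a conjugate pair: the negative imaginary part first).

Radius of convergence at 0: -4/3 + (1/3)*sqrt(26).
At 4/3 - (1/3)*sqrt(26): a pole of order 1; residue -(81/52)*sqrt(26).
At 4/3 + (1/3)*sqrt(26): a pole of order 1; residue (81/52)*sqrt(26).


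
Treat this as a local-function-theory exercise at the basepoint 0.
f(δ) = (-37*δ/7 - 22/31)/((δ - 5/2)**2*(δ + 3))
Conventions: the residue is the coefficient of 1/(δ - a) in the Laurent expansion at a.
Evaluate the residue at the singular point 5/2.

The residue is -13148/26257.

At the order-2 pole 5/2 set g(δ) = (δ - (5/2))^2*f(δ) = (-37*δ/7 - 22/31)/(δ + 3).
Order-2 pole: residue = g'(a); g'(5/2) = -13148/26257, so the residue is -13148/26257.


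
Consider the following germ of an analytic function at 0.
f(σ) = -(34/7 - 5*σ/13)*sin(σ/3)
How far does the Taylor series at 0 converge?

The radius of convergence is infinite.

The factor -sin(σ/3) is entire and contributes no finite singular point.
The polynomial part has no poles.
No finite singular points: the Taylor series at 0 converges everywhere.


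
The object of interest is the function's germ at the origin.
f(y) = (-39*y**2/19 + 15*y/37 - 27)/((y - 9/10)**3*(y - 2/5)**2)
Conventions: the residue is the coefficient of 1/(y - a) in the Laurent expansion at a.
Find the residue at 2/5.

At the order-2 pole 2/5 set g(y) = (y - (2/5))^2*f(y) = (-39*y**2/19 + 15*y/37 - 27)/(y - 9/10)**3.
Order-2 pole: residue = g'(a); g'(2/5) = 23091336/17575, so the residue is 23091336/17575.

The residue is 23091336/17575.


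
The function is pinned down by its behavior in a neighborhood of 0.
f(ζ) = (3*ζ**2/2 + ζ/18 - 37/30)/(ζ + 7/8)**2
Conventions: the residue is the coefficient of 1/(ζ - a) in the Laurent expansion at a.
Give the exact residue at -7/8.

At the order-2 pole -7/8 set g(ζ) = (ζ - (-7/8))^2*f(ζ) = 3*ζ**2/2 + ζ/18 - 37/30.
Order-2 pole: residue = g'(a); g'(-7/8) = -185/72, so the residue is -185/72.

The residue is -185/72.


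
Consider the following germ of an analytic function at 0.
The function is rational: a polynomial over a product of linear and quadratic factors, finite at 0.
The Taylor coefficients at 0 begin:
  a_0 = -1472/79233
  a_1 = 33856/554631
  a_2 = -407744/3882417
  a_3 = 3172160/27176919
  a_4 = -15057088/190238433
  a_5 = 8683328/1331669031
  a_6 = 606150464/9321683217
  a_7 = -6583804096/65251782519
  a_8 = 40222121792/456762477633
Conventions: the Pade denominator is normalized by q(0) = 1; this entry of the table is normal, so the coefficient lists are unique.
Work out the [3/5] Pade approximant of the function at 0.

Taylor coefficients needed (read off): a_0 = -1472/79233, a_1 = 33856/554631, a_2 = -407744/3882417, a_3 = 3172160/27176919, a_4 = -15057088/190238433, a_5 = 8683328/1331669031, a_6 = 606150464/9321683217, a_7 = -6583804096/65251782519, a_8 = 40222121792/456762477633.
Write the denominator as Q(ζ) = 1 + q1*ζ + q2*ζ^2 + q3*ζ^3 + q4*ζ^4 + q5*ζ^5. Requiring Q*f - P = O(ζ^9) with deg P <= 3 kills the coefficients of ζ^4..ζ^8 in Q*f:
  ζ^4: a_4 + q1*a_3 + q2*a_2 + q3*a_1 + q4*a_0 = 0, i.e. -15057088/190238433 + (3172160/27176919)*q1 + (-407744/3882417)*q2 + (33856/554631)*q3 + (-1472/79233)*q4 = 0.
  ζ^5: a_5 + q1*a_4 + q2*a_3 + q3*a_2 + q4*a_1 + q5*a_0 = 0, i.e. 8683328/1331669031 + (-15057088/190238433)*q1 + (3172160/27176919)*q2 + (-407744/3882417)*q3 + (33856/554631)*q4 + (-1472/79233)*q5 = 0.
  ζ^6: a_6 + q1*a_5 + q2*a_4 + q3*a_3 + q4*a_2 + q5*a_1 = 0, i.e. 606150464/9321683217 + (8683328/1331669031)*q1 + (-15057088/190238433)*q2 + (3172160/27176919)*q3 + (-407744/3882417)*q4 + (33856/554631)*q5 = 0.
  ζ^7: a_7 + q1*a_6 + q2*a_5 + q3*a_4 + q4*a_3 + q5*a_2 = 0, i.e. -6583804096/65251782519 + (606150464/9321683217)*q1 + (8683328/1331669031)*q2 + (-15057088/190238433)*q3 + (3172160/27176919)*q4 + (-407744/3882417)*q5 = 0.
  ζ^8: a_8 + q1*a_7 + q2*a_6 + q3*a_5 + q4*a_4 + q5*a_3 = 0, i.e. 40222121792/456762477633 + (-6583804096/65251782519)*q1 + (606150464/9321683217)*q2 + (8683328/1331669031)*q3 + (-15057088/190238433)*q4 + (3172160/27176919)*q5 = 0.
Solving this linear system: q1 = 4308637/1489859, q2 = 5936706/1489859, q3 = 219419616/73003091, q4 = 643381296/511021637, q5 = 108031968/511021637.
The numerator is Q*f truncated at degree 3: P0 = a_0 = -1472/79233; P1 = a_1 + q1*a_0 = 41118848/5621238007; P2 = a_2 + q1*a_1 + q2*a_0 = -14160640/5621238007; P3 = a_3 + q1*a_2 + q2*a_1 + q3*a_0 = 6700544/16863714021.

The Pade approximant has numerator coefficients [-1472/79233, 41118848/5621238007, -14160640/5621238007, 6700544/16863714021]; denominator coefficients [1, 4308637/1489859, 5936706/1489859, 219419616/73003091, 643381296/511021637, 108031968/511021637].


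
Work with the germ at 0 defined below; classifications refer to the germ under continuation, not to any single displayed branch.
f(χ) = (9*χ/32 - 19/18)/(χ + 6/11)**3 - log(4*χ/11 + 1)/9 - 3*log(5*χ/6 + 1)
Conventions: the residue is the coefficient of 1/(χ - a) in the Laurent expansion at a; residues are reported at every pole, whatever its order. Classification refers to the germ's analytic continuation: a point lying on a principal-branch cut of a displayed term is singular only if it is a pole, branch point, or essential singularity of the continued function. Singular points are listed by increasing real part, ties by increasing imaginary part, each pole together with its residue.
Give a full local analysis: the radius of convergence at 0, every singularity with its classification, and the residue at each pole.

Radius of convergence at 0: 6/11.
At -11/4: a logarithmic branch point.
At -6/5: a logarithmic branch point.
At -6/11: a pole of order 3; residue 0.

Denominator factor (χ + 6/11)^3: pole of order 3 at -6/11, modulus 6/11.
Branch term (-3)*log(1 - χ/(-6/5)): its argument vanishes at χ = -6/5, a logarithmic branch point, modulus 6/5.
Branch term (-1/9)*log(1 - χ/(-11/4)): its argument vanishes at χ = -11/4, a logarithmic branch point, modulus 11/4.
The radius of convergence is the smallest modulus among the singular points: 6/11.
The branch terms are analytic at -6/11 and contribute nothing to the residue; only the rational part matters.
At the order-3 pole -6/11 set g(χ) = (χ - (-6/11))^3*(rational part) = 9*χ/32 - 19/18.
Order-3 pole: residue = g''(a)/2; g''(-6/11) = 0, so the residue is 0.
List the singular points by increasing real part (a conjugate pair: the negative imaginary part first).


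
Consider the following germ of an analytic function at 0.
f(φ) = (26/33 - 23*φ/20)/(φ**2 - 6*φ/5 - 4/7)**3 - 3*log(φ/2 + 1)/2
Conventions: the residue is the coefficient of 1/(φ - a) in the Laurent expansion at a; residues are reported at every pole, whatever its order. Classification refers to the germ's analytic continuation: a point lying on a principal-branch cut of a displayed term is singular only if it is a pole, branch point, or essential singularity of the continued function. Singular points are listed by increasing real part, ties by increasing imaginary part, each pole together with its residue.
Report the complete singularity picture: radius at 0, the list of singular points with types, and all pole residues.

Denominator factor (φ**2 - 6*φ/5 - 4/7)^3: discriminant 652/175, real irrational roots 3/5 + (1/35)*sqrt(1141) and 3/5 - (1/35)*sqrt(1141); poles of order 3, moduli 3/5 + (1/35)*sqrt(1141) and -3/5 + (1/35)*sqrt(1141).
Branch term (-3/2)*log(1 - φ/(-2)): its argument vanishes at φ = -2, a logarithmic branch point, modulus 2.
The radius of convergence is the smallest modulus among the singular points: -3/5 + (1/35)*sqrt(1141).
The branch term is analytic at 3/5 - (1/35)*sqrt(1141) and contributes nothing to the residue; only the rational part matters.
The factor φ**2 - 6*φ/5 - 4/7 splits as (φ - a)(φ - a') with a = 3/5 - (1/35)*sqrt(1141), a' = 3/5 + (1/35)*sqrt(1141). At the order-3 pole a set g(φ) = (φ - a)^3*(rational part) = [26/33 - 23*φ/20] / (φ - a')^3.
Order-3 pole: residue = g''(a)/2; g''(3/5 - (1/35)*sqrt(1141)) = -(1978375/1524422944)*sqrt(1141), so the residue is -(1978375/3048845888)*sqrt(1141).
The branch term is analytic at 3/5 + (1/35)*sqrt(1141) and contributes nothing to the residue; only the rational part matters.
The factor φ**2 - 6*φ/5 - 4/7 splits as (φ - a)(φ - a') with a = 3/5 + (1/35)*sqrt(1141), a' = 3/5 - (1/35)*sqrt(1141). At the order-3 pole a set g(φ) = (φ - a)^3*(rational part) = [26/33 - 23*φ/20] / (φ - a')^3.
Order-3 pole: residue = g''(a)/2; g''(3/5 + (1/35)*sqrt(1141)) = (1978375/1524422944)*sqrt(1141), so the residue is (1978375/3048845888)*sqrt(1141).
List the singular points by increasing real part (a conjugate pair: the negative imaginary part first).

Radius of convergence at 0: -3/5 + (1/35)*sqrt(1141).
At -2: a logarithmic branch point.
At 3/5 - (1/35)*sqrt(1141): a pole of order 3; residue -(1978375/3048845888)*sqrt(1141).
At 3/5 + (1/35)*sqrt(1141): a pole of order 3; residue (1978375/3048845888)*sqrt(1141).


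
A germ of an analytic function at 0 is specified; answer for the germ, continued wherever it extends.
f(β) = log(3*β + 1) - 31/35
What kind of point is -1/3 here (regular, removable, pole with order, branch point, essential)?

The term (1)*log(1 - β/(-1/3)) has argument 1 - -1/3/(-1/3) = 0 at -1/3: a logarithmic (infinitely-sheeted) branch point; the remaining terms are analytic or single-valued there.

The point is a logarithmic branch point.


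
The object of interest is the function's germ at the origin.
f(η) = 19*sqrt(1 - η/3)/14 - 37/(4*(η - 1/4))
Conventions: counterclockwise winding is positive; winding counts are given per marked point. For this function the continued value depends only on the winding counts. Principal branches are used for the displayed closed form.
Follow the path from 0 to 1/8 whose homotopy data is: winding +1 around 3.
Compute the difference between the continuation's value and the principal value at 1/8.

The rational part is single-valued and drops out of the difference; each branch term changes only by its own monodromy.
(19/14)*sqrt(1 - η/(3)): winding +1 is odd, the square root flips sign, contributing -2*(19/14)*sqrt(1 - (1/8)/(3)) = -2*(19/14)*sqrt(23/24) = -(19/84)*sqrt(138).
Summing the contributions at η = 1/8 gives -(19/84)*sqrt(138).

Continued minus principal equals -(19/84)*sqrt(138).


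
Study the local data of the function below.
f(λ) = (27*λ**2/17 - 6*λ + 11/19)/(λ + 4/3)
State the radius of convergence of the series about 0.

Denominator factor (λ + 4/3): pole of order 1 at -4/3, modulus 4/3.
The radius of convergence is the smallest modulus among the singular points: 4/3.

The radius of convergence is 4/3.


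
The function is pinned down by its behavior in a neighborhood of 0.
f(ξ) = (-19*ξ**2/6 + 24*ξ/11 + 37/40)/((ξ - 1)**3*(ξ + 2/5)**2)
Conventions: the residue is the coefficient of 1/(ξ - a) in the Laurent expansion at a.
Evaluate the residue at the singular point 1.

The residue is 864275/633864.

At the order-3 pole 1 set g(ξ) = (ξ - (1))^3*f(ξ) = (-19*ξ**2/6 + 24*ξ/11 + 37/40)/(ξ + 2/5)**2.
Order-3 pole: residue = g''(a)/2; g''(1) = 864275/316932, so the residue is 864275/633864.


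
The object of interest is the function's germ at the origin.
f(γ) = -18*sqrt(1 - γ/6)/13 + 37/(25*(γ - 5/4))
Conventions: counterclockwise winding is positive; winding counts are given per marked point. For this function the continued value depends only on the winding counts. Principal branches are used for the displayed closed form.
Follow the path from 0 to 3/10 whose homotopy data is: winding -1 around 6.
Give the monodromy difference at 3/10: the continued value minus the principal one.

The rational part is single-valued and drops out of the difference; each branch term changes only by its own monodromy.
(-18/13)*sqrt(1 - γ/(6)): winding -1 is odd, the square root flips sign, contributing -2*(-18/13)*sqrt(1 - (3/10)/(6)) = -2*(-18/13)*sqrt(19/20) = (18/65)*sqrt(95).
Summing the contributions at γ = 3/10 gives (18/65)*sqrt(95).

Continued minus principal equals (18/65)*sqrt(95).


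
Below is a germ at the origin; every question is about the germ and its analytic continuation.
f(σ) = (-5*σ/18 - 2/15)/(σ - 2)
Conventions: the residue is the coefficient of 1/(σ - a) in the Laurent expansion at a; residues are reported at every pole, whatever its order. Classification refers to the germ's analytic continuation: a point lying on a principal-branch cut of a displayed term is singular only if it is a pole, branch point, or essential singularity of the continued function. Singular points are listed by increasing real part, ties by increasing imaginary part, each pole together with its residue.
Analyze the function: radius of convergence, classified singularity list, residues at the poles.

Radius of convergence at 0: 2.
At 2: a pole of order 1; residue -31/45.

Denominator factor (σ - 2): pole of order 1 at 2, modulus 2.
The radius of convergence is the smallest modulus among the singular points: 2.
At the order-1 pole 2 set g(σ) = (σ - (2))*f(σ) = -5*σ/18 - 2/15.
Simple pole: residue = g(a) at a = 2, which is -31/45.


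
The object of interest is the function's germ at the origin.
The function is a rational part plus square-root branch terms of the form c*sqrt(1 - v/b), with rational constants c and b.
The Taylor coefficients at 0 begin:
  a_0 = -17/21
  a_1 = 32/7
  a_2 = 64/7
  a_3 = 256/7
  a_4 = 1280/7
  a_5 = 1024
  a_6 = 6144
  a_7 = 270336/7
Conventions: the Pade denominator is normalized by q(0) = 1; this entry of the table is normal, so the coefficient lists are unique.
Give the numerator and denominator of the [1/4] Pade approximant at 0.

The Pade approximant has numerator coefficients [-17/21, 6654916/966063]; denominator coefficients [1, -131684/46003, -224064/46003, -674304/46003, -1896192/46003].

Taylor coefficients needed (read off): a_0 = -17/21, a_1 = 32/7, a_2 = 64/7, a_3 = 256/7, a_4 = 1280/7, a_5 = 1024.
Write the denominator as Q(v) = 1 + q1*v + q2*v^2 + q3*v^3 + q4*v^4. Requiring Q*f - P = O(v^6) with deg P <= 1 kills the coefficients of v^2..v^5 in Q*f:
  v^2: a_2 + q1*a_1 + q2*a_0 = 0, i.e. 64/7 + (32/7)*q1 + (-17/21)*q2 = 0.
  v^3: a_3 + q1*a_2 + q2*a_1 + q3*a_0 = 0, i.e. 256/7 + (64/7)*q1 + (32/7)*q2 + (-17/21)*q3 = 0.
  v^4: a_4 + q1*a_3 + q2*a_2 + q3*a_1 + q4*a_0 = 0, i.e. 1280/7 + (256/7)*q1 + (64/7)*q2 + (32/7)*q3 + (-17/21)*q4 = 0.
  v^5: a_5 + q1*a_4 + q2*a_3 + q3*a_2 + q4*a_1 = 0, i.e. 1024 + (1280/7)*q1 + (256/7)*q2 + (64/7)*q3 + (32/7)*q4 = 0.
Solving this linear system: q1 = -131684/46003, q2 = -224064/46003, q3 = -674304/46003, q4 = -1896192/46003.
The numerator is Q*f truncated at degree 1: P0 = a_0 = -17/21; P1 = a_1 + q1*a_0 = 6654916/966063.


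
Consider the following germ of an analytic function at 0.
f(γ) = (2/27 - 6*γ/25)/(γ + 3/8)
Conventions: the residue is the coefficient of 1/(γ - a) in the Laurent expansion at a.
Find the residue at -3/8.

The residue is 443/2700.

At the order-1 pole -3/8 set g(γ) = (γ - (-3/8))*f(γ) = 2/27 - 6*γ/25.
Simple pole: residue = g(a) at a = -3/8, which is 443/2700.


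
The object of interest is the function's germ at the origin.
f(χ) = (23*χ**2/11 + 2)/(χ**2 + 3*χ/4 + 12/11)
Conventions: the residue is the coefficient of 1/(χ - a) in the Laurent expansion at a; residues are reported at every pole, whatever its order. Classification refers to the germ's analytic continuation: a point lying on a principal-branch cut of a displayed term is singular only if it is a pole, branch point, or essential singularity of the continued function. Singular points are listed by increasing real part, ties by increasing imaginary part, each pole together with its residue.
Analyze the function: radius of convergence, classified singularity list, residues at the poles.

Denominator factor (χ**2 + 3*χ/4 + 12/11): discriminant -669/176, complex-conjugate roots (-3/8) + ((1/88)*sqrt(7359))*i and (-3/8) - ((1/88)*sqrt(7359))*i; poles of order 1, moduli (2/11)*sqrt(33) and (2/11)*sqrt(33).
The radius of convergence is the smallest modulus among the singular points: (2/11)*sqrt(33).
The factor χ**2 + 3*χ/4 + 12/11 splits as (χ - a)(χ - a') with a = (-3/8) - ((1/88)*sqrt(7359))*i, a' = (-3/8) + ((1/88)*sqrt(7359))*i. At the order-1 pole a set g(χ) = (χ - a)*f(χ) = [23*χ**2/11 + 2] / (χ - a').
Simple pole: residue = g(a) at a = (-3/8) - ((1/88)*sqrt(7359))*i, which is (-69/88) + ((1189/647592)*sqrt(7359))*i.
The factor χ**2 + 3*χ/4 + 12/11 splits as (χ - a)(χ - a') with a = (-3/8) + ((1/88)*sqrt(7359))*i, a' = (-3/8) - ((1/88)*sqrt(7359))*i. At the order-1 pole a set g(χ) = (χ - a)*f(χ) = [23*χ**2/11 + 2] / (χ - a').
Simple pole: residue = g(a) at a = (-3/8) + ((1/88)*sqrt(7359))*i, which is (-69/88) - ((1189/647592)*sqrt(7359))*i.
List the singular points by increasing real part (a conjugate pair: the negative imaginary part first).

Radius of convergence at 0: (2/11)*sqrt(33).
At (-3/8) - ((1/88)*sqrt(7359))*i: a pole of order 1; residue (-69/88) + ((1189/647592)*sqrt(7359))*i.
At (-3/8) + ((1/88)*sqrt(7359))*i: a pole of order 1; residue (-69/88) - ((1189/647592)*sqrt(7359))*i.


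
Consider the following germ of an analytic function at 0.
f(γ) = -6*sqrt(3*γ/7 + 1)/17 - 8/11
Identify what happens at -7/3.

The term (-6/17)*sqrt(1 - γ/(-7/3)) has argument 1 - -7/3/(-7/3) = 0 at -7/3: a square-root (algebraic, two-sheeted) branch point; the remaining terms are analytic or single-valued there.

The point is an algebraic (square-root) branch point.


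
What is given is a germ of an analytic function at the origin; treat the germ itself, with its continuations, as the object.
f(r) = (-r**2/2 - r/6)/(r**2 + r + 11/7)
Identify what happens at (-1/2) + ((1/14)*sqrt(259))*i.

The denominator factor r**2 + r + 11/7 vanishes at (-1/2) + ((1/14)*sqrt(259))*i and appears to the power 1; the numerator there equals (13/21) + ((1/42)*sqrt(259))*i, nonzero, and no other factor vanishes.
Hence a pole whose order is the multiplicity, 1.

The point is a pole of order 1.


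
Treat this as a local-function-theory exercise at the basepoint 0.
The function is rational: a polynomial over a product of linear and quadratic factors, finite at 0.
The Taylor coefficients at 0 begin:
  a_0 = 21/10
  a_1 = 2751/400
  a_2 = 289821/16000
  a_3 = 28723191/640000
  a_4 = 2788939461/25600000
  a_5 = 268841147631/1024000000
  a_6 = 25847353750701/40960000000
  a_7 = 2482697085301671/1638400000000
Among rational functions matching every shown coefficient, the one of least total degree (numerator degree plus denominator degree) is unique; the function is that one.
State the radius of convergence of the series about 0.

No rational of total degree below 2 reproduces all 8 coefficients; solving the [0/2] Pade equations on them gives f(ρ) = 1/((ρ - 8/7)*(ρ - 5/12)), whose expansion matches every shown term.
Denominator factor (ρ - 8/7): pole of order 1 at 8/7, modulus 8/7.
Denominator factor (ρ - 5/12): pole of order 1 at 5/12, modulus 5/12.
The radius of convergence is the smallest modulus among the singular points: 5/12.

The radius of convergence is 5/12.


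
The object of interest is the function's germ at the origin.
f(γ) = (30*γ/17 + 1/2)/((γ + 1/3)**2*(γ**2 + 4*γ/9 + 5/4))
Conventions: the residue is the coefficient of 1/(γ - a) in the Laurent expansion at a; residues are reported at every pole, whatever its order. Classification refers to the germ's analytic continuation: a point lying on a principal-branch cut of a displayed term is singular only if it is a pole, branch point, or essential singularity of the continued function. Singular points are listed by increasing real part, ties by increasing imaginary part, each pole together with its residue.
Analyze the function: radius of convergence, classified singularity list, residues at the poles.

Radius of convergence at 0: 1/3.
At -1/3: a pole of order 2; residue 420552/291737.
At (-2/9) - ((1/18)*sqrt(389))*i: a pole of order 1; residue (-210276/291737) + ((611550/113485693)*sqrt(389))*i.
At (-2/9) + ((1/18)*sqrt(389))*i: a pole of order 1; residue (-210276/291737) - ((611550/113485693)*sqrt(389))*i.
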